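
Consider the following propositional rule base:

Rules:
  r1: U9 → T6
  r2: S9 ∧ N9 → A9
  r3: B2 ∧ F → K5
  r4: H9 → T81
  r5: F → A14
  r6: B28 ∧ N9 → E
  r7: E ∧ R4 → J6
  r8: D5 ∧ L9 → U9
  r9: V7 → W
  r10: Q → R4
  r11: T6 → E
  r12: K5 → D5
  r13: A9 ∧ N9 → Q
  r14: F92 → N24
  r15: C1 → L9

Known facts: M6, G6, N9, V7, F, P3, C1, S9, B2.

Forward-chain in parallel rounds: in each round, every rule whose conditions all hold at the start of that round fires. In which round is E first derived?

Round 1 fires r2, r3, r5, r9, r15, giving A9, K5, A14, W, L9.
Round 2 fires r12, r13, giving D5, Q.
Round 3 fires r8, r10, giving U9, R4.
Round 4 fires r1, giving T6.
Round 5 fires r11, giving E.
E first appears in round 5.

5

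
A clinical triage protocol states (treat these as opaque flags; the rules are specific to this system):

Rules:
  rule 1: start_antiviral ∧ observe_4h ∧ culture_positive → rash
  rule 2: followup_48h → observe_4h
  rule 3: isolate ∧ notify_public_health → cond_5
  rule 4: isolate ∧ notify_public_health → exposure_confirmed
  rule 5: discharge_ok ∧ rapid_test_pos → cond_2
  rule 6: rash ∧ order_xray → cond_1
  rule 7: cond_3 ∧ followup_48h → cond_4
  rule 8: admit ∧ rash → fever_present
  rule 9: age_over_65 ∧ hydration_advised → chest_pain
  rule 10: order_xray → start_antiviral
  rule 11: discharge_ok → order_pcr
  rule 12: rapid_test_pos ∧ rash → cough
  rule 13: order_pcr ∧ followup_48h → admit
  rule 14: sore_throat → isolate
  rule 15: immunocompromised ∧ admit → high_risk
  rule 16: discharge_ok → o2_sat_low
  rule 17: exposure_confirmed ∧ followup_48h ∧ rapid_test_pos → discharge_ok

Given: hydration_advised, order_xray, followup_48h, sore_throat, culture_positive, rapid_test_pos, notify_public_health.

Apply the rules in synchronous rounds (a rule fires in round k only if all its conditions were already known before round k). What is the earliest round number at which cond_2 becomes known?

4

Round 1: rule 2 [followup_48h → observe_4h]; rule 10 [order_xray → start_antiviral]; rule 14 [sore_throat → isolate]. New: observe_4h, start_antiviral, isolate.
Round 2: rule 1 [start_antiviral ∧ observe_4h ∧ culture_positive → rash]; rule 3 [isolate ∧ notify_public_health → cond_5]; rule 4 [isolate ∧ notify_public_health → exposure_confirmed]. New: rash, cond_5, exposure_confirmed.
Round 3: rule 6 [rash ∧ order_xray → cond_1]; rule 12 [rapid_test_pos ∧ rash → cough]; rule 17 [exposure_confirmed ∧ followup_48h ∧ rapid_test_pos → discharge_ok]. New: cond_1, cough, discharge_ok.
Round 4: rule 5 [discharge_ok ∧ rapid_test_pos → cond_2]; rule 11 [discharge_ok → order_pcr]; rule 16 [discharge_ok → o2_sat_low]. New: cond_2, order_pcr, o2_sat_low.
cond_2 first appears in round 4.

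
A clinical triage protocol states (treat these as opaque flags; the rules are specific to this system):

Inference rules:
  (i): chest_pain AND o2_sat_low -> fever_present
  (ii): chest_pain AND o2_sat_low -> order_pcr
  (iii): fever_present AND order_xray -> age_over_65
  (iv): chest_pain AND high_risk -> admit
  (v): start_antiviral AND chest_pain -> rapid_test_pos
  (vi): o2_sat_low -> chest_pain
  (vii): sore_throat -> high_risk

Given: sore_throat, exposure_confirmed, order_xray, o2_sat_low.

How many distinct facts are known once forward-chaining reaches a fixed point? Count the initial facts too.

10

Round 1: (vi) [o2_sat_low -> chest_pain]; (vii) [sore_throat -> high_risk]. Adds chest_pain, high_risk.
Round 2: (i) [chest_pain AND o2_sat_low -> fever_present]; (ii) [chest_pain AND o2_sat_low -> order_pcr]; (iv) [chest_pain AND high_risk -> admit]. Adds fever_present, order_pcr, admit.
Round 3: (iii) [fever_present AND order_xray -> age_over_65]. Adds age_over_65.
Closure: {admit, age_over_65, chest_pain, exposure_confirmed, fever_present, high_risk, o2_sat_low, order_pcr, order_xray, sore_throat} — 10 facts.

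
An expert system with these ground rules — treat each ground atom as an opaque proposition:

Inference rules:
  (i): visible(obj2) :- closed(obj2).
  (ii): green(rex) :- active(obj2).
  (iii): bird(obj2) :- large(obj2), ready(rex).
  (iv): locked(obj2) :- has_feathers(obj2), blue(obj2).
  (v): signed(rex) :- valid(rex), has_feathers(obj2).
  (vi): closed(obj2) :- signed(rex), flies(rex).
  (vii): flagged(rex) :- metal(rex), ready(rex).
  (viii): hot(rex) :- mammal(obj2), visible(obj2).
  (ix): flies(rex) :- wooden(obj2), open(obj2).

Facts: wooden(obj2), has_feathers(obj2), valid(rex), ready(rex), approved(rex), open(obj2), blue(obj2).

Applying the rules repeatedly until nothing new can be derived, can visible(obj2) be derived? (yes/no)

Round 1: (iv) [locked(obj2) :- has_feathers(obj2), blue(obj2).]; (v) [signed(rex) :- valid(rex), has_feathers(obj2).]; (ix) [flies(rex) :- wooden(obj2), open(obj2).]. Adds locked(obj2), signed(rex), flies(rex).
Round 2: (vi) [closed(obj2) :- signed(rex), flies(rex).]. Adds closed(obj2).
Round 3: (i) [visible(obj2) :- closed(obj2).]. Adds visible(obj2).
visible(obj2) appears in round 3, so it is derivable.

yes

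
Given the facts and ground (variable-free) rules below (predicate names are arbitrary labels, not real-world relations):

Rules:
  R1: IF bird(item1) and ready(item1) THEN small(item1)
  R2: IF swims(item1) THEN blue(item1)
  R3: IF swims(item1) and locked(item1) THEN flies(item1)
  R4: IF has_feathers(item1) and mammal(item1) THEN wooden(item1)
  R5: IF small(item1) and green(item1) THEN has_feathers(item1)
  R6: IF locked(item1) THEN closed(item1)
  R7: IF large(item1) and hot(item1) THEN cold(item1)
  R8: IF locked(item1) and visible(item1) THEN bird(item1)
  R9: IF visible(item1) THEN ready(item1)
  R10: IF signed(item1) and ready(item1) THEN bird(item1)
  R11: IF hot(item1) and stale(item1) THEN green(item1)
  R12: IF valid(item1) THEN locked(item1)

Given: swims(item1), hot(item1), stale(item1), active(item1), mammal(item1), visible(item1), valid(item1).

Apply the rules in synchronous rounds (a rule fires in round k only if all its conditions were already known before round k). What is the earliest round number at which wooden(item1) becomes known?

Round 1 fires R2, R9, R11, R12, giving blue(item1), ready(item1), green(item1), locked(item1).
Round 2 fires R3, R6, R8, giving flies(item1), closed(item1), bird(item1).
Round 3 fires R1, giving small(item1).
Round 4 fires R5, giving has_feathers(item1).
Round 5 fires R4, giving wooden(item1).
wooden(item1) first appears in round 5.

5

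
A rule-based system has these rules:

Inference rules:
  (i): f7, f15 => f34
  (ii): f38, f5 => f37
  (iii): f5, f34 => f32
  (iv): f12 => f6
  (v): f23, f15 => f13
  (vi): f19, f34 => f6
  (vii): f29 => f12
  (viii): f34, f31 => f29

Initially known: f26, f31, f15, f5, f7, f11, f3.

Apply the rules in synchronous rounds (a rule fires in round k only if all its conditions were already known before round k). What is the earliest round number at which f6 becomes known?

Round 1: (i) [f7, f15 => f34]. New: f34.
Round 2: (iii) [f5, f34 => f32]; (viii) [f34, f31 => f29]. New: f32, f29.
Round 3: (vii) [f29 => f12]. New: f12.
Round 4: (iv) [f12 => f6]. New: f6.
f6 first appears in round 4.

4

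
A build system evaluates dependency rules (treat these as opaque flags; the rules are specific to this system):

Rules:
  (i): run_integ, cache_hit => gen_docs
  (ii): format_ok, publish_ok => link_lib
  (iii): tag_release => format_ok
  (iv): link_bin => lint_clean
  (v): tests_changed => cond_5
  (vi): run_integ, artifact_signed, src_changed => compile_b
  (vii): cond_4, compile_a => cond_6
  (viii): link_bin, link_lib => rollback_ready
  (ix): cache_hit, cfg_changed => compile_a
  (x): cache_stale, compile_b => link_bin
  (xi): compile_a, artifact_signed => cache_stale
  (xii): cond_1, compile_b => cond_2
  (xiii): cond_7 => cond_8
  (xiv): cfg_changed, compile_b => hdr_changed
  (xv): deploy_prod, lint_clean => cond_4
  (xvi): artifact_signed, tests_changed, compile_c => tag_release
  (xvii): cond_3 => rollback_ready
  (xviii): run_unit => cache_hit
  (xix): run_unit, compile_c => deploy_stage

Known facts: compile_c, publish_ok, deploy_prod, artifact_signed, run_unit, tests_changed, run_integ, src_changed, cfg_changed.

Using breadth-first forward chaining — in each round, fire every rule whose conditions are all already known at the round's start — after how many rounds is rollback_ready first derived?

Round 1 fires (v), (vi), (xvi), (xviii), (xix), giving cond_5, compile_b, tag_release, cache_hit, deploy_stage.
Round 2 fires (i), (iii), (ix), (xiv), giving gen_docs, format_ok, compile_a, hdr_changed.
Round 3 fires (ii), (xi), giving link_lib, cache_stale.
Round 4 fires (x), giving link_bin.
Round 5 fires (iv), (viii), giving lint_clean, rollback_ready.
rollback_ready first appears in round 5.

5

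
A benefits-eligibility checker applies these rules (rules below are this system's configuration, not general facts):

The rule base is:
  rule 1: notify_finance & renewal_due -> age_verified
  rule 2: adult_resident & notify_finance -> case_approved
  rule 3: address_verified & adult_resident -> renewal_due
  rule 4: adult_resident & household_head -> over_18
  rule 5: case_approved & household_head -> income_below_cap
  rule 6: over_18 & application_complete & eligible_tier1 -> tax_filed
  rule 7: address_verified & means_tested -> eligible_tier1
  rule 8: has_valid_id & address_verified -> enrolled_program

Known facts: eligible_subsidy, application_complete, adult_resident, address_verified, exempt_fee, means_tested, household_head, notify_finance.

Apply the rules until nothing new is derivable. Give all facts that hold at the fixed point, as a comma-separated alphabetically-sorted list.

Round 1 fires rule 2, rule 3, rule 4, rule 7, giving case_approved, renewal_due, over_18, eligible_tier1.
Round 2 fires rule 1, rule 5, rule 6, giving age_verified, income_below_cap, tax_filed.

address_verified, adult_resident, age_verified, application_complete, case_approved, eligible_subsidy, eligible_tier1, exempt_fee, household_head, income_below_cap, means_tested, notify_finance, over_18, renewal_due, tax_filed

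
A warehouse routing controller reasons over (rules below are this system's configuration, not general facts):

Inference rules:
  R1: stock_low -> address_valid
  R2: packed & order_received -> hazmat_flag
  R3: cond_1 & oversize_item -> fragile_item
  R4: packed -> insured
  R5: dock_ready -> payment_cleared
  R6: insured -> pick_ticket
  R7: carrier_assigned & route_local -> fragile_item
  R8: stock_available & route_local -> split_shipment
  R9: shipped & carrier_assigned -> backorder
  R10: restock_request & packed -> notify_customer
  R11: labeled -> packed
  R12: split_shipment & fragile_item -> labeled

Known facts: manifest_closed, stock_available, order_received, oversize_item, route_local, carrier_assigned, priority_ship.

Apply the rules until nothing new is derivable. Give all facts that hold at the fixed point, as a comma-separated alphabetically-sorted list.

carrier_assigned, fragile_item, hazmat_flag, insured, labeled, manifest_closed, order_received, oversize_item, packed, pick_ticket, priority_ship, route_local, split_shipment, stock_available

Round 1: R7 [carrier_assigned & route_local -> fragile_item]; R8 [stock_available & route_local -> split_shipment]. New: fragile_item, split_shipment.
Round 2: R12 [split_shipment & fragile_item -> labeled]. New: labeled.
Round 3: R11 [labeled -> packed]. New: packed.
Round 4: R2 [packed & order_received -> hazmat_flag]; R4 [packed -> insured]. New: hazmat_flag, insured.
Round 5: R6 [insured -> pick_ticket]. New: pick_ticket.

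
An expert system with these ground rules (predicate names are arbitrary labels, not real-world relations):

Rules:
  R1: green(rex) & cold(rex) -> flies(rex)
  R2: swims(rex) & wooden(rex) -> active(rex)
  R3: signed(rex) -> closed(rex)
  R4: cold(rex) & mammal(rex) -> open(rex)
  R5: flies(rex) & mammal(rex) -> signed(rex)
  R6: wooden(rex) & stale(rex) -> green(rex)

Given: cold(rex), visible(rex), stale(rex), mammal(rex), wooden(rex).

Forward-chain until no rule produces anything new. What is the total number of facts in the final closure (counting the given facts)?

[1] R4 [cold(rex) & mammal(rex) -> open(rex)]; R6 [wooden(rex) & stale(rex) -> green(rex)]. ⇒ new: open(rex), green(rex).
[2] R1 [green(rex) & cold(rex) -> flies(rex)]. ⇒ new: flies(rex).
[3] R5 [flies(rex) & mammal(rex) -> signed(rex)]. ⇒ new: signed(rex).
[4] R3 [signed(rex) -> closed(rex)]. ⇒ new: closed(rex).
Closure: {closed(rex), cold(rex), flies(rex), green(rex), mammal(rex), open(rex), signed(rex), stale(rex), visible(rex), wooden(rex)} — 10 facts.

10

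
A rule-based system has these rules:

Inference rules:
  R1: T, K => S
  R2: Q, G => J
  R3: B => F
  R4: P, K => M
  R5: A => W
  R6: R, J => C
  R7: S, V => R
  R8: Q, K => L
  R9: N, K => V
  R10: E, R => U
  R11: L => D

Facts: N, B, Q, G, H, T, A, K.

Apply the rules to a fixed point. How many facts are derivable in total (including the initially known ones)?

17

Round 1 — R1, R2, R3, R5, R8, R9, derive S, J, F, W, L, V.
Round 2 — R7, R11, derive R, D.
Round 3 — R6, derive C.
Closure: {A, B, C, D, F, G, H, J, K, L, N, Q, R, S, T, V, W} — 17 facts.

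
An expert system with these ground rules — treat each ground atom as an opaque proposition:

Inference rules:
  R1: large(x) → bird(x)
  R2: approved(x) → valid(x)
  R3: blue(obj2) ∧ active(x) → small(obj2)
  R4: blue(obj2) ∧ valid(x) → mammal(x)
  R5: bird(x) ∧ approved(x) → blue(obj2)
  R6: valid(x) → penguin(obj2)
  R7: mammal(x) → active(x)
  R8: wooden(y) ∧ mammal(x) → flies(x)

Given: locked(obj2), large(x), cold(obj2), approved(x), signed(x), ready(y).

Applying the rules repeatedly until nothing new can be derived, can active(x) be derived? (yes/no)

Round 1: R1 [large(x) → bird(x)]; R2 [approved(x) → valid(x)]. New: bird(x), valid(x).
Round 2: R5 [bird(x) ∧ approved(x) → blue(obj2)]; R6 [valid(x) → penguin(obj2)]. New: blue(obj2), penguin(obj2).
Round 3: R4 [blue(obj2) ∧ valid(x) → mammal(x)]. New: mammal(x).
Round 4: R7 [mammal(x) → active(x)]. New: active(x).
Round 5: R3 [blue(obj2) ∧ active(x) → small(obj2)]. New: small(obj2).
active(x) appears in round 4, so it is derivable.

yes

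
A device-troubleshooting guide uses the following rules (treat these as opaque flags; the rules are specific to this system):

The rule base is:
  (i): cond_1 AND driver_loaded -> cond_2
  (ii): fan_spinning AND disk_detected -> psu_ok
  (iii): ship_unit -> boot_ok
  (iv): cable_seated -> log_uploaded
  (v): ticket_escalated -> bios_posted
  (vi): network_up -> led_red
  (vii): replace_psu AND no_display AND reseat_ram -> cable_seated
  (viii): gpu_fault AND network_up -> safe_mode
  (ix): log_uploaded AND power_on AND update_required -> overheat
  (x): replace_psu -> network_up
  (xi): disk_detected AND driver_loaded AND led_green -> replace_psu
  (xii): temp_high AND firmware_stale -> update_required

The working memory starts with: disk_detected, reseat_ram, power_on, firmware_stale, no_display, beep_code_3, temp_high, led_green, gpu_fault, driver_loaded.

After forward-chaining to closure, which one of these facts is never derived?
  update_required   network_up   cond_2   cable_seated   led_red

Round 1 fires (xi), (xii), giving replace_psu, update_required.
Round 2 fires (vii), (x), giving cable_seated, network_up.
Round 3 fires (iv), (vi), (viii), giving log_uploaded, led_red, safe_mode.
Round 4 fires (ix), giving overheat.
Derived: update_required (round 1), network_up (round 2), cable_seated (round 2), led_red (round 3). cond_2 never appears in any round.

cond_2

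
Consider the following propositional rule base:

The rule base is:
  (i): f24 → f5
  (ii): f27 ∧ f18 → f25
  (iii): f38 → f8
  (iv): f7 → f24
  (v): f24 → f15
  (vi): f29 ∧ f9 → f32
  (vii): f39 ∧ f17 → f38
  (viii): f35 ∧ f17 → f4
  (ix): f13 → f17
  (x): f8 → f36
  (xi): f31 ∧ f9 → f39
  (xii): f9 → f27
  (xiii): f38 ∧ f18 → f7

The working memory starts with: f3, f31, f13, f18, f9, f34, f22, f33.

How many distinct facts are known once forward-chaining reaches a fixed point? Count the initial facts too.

19

[1] (ix) [f13 → f17]; (xi) [f31 ∧ f9 → f39]; (xii) [f9 → f27]. ⇒ new: f17, f39, f27.
[2] (ii) [f27 ∧ f18 → f25]; (vii) [f39 ∧ f17 → f38]. ⇒ new: f25, f38.
[3] (iii) [f38 → f8]; (xiii) [f38 ∧ f18 → f7]. ⇒ new: f8, f7.
[4] (iv) [f7 → f24]; (x) [f8 → f36]. ⇒ new: f24, f36.
[5] (i) [f24 → f5]; (v) [f24 → f15]. ⇒ new: f5, f15.
Closure: {f13, f15, f17, f18, f22, f24, f25, f27, f3, f31, f33, f34, f36, f38, f39, f5, f7, f8, f9} — 19 facts.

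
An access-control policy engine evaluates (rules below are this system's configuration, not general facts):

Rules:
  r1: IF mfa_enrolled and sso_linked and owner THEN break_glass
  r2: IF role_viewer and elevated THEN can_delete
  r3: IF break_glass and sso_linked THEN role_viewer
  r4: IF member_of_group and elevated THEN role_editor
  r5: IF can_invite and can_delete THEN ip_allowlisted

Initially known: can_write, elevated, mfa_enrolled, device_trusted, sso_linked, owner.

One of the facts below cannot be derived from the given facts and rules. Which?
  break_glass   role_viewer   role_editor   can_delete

role_editor

[1] r1 [IF mfa_enrolled and sso_linked and owner THEN break_glass]. ⇒ new: break_glass.
[2] r3 [IF break_glass and sso_linked THEN role_viewer]. ⇒ new: role_viewer.
[3] r2 [IF role_viewer and elevated THEN can_delete]. ⇒ new: can_delete.
Derived: role_viewer (round 2), can_delete (round 3), break_glass (round 1). role_editor never appears in any round.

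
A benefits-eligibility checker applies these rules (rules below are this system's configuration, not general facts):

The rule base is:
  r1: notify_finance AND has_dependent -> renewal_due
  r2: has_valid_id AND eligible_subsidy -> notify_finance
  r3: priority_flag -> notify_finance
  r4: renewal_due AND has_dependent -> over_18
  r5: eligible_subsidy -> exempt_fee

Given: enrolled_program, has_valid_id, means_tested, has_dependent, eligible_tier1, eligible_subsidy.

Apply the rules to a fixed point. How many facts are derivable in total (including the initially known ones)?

Round 1 — r2, r5, derive notify_finance, exempt_fee.
Round 2 — r1, derive renewal_due.
Round 3 — r4, derive over_18.
Closure: {eligible_subsidy, eligible_tier1, enrolled_program, exempt_fee, has_dependent, has_valid_id, means_tested, notify_finance, over_18, renewal_due} — 10 facts.

10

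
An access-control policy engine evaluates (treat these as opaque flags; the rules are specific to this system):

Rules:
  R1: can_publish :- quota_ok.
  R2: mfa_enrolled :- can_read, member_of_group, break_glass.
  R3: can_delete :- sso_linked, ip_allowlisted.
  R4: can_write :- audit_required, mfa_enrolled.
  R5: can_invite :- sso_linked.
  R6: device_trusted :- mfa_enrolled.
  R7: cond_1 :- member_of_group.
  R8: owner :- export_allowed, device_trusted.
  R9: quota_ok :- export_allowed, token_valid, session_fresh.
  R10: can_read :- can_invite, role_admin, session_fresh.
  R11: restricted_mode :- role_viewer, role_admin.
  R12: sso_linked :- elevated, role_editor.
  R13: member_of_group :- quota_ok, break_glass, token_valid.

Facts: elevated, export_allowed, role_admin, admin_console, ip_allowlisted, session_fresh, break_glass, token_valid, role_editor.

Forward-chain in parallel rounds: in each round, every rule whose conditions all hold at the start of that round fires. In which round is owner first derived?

6

Round 1: R9 [quota_ok :- export_allowed, token_valid, session_fresh.]; R12 [sso_linked :- elevated, role_editor.]. New: quota_ok, sso_linked.
Round 2: R1 [can_publish :- quota_ok.]; R3 [can_delete :- sso_linked, ip_allowlisted.]; R5 [can_invite :- sso_linked.]; R13 [member_of_group :- quota_ok, break_glass, token_valid.]. New: can_publish, can_delete, can_invite, member_of_group.
Round 3: R7 [cond_1 :- member_of_group.]; R10 [can_read :- can_invite, role_admin, session_fresh.]. New: cond_1, can_read.
Round 4: R2 [mfa_enrolled :- can_read, member_of_group, break_glass.]. New: mfa_enrolled.
Round 5: R6 [device_trusted :- mfa_enrolled.]. New: device_trusted.
Round 6: R8 [owner :- export_allowed, device_trusted.]. New: owner.
owner first appears in round 6.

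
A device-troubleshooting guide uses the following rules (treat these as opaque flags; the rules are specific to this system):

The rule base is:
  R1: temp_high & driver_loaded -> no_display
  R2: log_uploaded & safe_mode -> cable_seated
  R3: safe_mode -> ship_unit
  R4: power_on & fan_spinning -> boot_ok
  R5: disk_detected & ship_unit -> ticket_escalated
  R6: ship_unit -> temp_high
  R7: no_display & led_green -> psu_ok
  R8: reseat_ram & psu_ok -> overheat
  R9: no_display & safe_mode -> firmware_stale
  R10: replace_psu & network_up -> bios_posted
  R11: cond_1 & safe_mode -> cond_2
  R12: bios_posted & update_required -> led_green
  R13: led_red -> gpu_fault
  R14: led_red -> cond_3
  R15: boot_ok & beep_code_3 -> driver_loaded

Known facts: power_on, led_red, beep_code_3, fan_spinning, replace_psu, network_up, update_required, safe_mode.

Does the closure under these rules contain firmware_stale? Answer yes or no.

yes

Round 1 — R3, R4, R10, R13, R14, derive ship_unit, boot_ok, bios_posted, gpu_fault, cond_3.
Round 2 — R6, R12, R15, derive temp_high, led_green, driver_loaded.
Round 3 — R1, derive no_display.
Round 4 — R7, R9, derive psu_ok, firmware_stale.
firmware_stale appears in round 4, so it is derivable.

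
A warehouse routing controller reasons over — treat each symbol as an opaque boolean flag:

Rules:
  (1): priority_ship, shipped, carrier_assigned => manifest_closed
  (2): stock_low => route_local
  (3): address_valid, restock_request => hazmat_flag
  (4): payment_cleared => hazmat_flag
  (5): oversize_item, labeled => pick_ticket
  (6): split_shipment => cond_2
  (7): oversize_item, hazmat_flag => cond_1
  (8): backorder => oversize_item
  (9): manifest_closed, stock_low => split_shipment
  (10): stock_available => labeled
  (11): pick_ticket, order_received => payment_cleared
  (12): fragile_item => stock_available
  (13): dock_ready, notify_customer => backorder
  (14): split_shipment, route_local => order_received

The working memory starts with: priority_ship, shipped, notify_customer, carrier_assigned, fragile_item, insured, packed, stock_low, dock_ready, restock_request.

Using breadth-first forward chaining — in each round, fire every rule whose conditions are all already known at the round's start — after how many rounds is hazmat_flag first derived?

5

Round 1 — (1), (2), (12), (13), derive manifest_closed, route_local, stock_available, backorder.
Round 2 — (8), (9), (10), derive oversize_item, split_shipment, labeled.
Round 3 — (5), (6), (14), derive pick_ticket, cond_2, order_received.
Round 4 — (11), derive payment_cleared.
Round 5 — (4), derive hazmat_flag.
hazmat_flag first appears in round 5.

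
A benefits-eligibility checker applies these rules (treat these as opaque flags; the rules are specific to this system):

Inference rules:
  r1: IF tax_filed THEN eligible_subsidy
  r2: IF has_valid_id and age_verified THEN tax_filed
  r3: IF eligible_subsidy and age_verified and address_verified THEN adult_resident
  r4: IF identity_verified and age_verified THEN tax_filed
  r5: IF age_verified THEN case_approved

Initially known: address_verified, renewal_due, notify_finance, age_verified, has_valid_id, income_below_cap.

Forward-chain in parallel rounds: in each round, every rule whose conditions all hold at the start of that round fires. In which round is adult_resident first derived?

3

[1] r2 [IF has_valid_id and age_verified THEN tax_filed]; r5 [IF age_verified THEN case_approved]. ⇒ new: tax_filed, case_approved.
[2] r1 [IF tax_filed THEN eligible_subsidy]. ⇒ new: eligible_subsidy.
[3] r3 [IF eligible_subsidy and age_verified and address_verified THEN adult_resident]. ⇒ new: adult_resident.
adult_resident first appears in round 3.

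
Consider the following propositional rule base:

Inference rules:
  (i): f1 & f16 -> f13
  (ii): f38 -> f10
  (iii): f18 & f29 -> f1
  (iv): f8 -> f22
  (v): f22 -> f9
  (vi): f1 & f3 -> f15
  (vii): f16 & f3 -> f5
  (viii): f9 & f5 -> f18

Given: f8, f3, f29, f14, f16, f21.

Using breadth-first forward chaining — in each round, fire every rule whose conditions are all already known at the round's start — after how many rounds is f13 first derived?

5

[1] (iv) [f8 -> f22]; (vii) [f16 & f3 -> f5]. ⇒ new: f22, f5.
[2] (v) [f22 -> f9]. ⇒ new: f9.
[3] (viii) [f9 & f5 -> f18]. ⇒ new: f18.
[4] (iii) [f18 & f29 -> f1]. ⇒ new: f1.
[5] (i) [f1 & f16 -> f13]; (vi) [f1 & f3 -> f15]. ⇒ new: f13, f15.
f13 first appears in round 5.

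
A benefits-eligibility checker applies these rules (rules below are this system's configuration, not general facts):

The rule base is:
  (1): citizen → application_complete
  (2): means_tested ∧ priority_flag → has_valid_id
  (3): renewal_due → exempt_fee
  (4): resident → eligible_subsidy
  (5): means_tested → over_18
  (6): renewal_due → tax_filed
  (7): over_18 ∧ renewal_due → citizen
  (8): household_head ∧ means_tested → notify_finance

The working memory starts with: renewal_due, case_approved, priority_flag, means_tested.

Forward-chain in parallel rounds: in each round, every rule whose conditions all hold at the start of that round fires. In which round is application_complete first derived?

[1] (2) [means_tested ∧ priority_flag → has_valid_id]; (3) [renewal_due → exempt_fee]; (5) [means_tested → over_18]; (6) [renewal_due → tax_filed]. ⇒ new: has_valid_id, exempt_fee, over_18, tax_filed.
[2] (7) [over_18 ∧ renewal_due → citizen]. ⇒ new: citizen.
[3] (1) [citizen → application_complete]. ⇒ new: application_complete.
application_complete first appears in round 3.

3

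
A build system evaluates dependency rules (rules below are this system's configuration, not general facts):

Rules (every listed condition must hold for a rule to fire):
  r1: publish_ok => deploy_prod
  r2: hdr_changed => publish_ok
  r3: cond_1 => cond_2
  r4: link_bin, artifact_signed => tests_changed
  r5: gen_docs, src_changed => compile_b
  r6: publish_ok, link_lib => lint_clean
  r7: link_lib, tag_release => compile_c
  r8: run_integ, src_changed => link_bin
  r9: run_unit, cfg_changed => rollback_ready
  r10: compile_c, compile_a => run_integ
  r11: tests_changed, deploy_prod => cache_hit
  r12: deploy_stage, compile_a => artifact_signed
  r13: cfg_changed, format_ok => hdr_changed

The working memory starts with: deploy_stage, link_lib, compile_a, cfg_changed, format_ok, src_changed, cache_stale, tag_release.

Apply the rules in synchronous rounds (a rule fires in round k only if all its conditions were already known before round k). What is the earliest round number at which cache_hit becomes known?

[1] r7 [link_lib, tag_release => compile_c]; r12 [deploy_stage, compile_a => artifact_signed]; r13 [cfg_changed, format_ok => hdr_changed]. ⇒ new: compile_c, artifact_signed, hdr_changed.
[2] r2 [hdr_changed => publish_ok]; r10 [compile_c, compile_a => run_integ]. ⇒ new: publish_ok, run_integ.
[3] r1 [publish_ok => deploy_prod]; r6 [publish_ok, link_lib => lint_clean]; r8 [run_integ, src_changed => link_bin]. ⇒ new: deploy_prod, lint_clean, link_bin.
[4] r4 [link_bin, artifact_signed => tests_changed]. ⇒ new: tests_changed.
[5] r11 [tests_changed, deploy_prod => cache_hit]. ⇒ new: cache_hit.
cache_hit first appears in round 5.

5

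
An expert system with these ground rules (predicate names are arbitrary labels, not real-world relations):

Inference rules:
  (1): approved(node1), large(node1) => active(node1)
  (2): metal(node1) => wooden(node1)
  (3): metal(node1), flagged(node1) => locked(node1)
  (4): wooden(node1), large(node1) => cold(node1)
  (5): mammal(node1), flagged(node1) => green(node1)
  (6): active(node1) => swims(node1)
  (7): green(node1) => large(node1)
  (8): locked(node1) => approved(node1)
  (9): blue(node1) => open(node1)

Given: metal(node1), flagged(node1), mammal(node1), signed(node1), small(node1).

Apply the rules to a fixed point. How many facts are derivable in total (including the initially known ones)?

13

Round 1 — (2), (3), (5), derive wooden(node1), locked(node1), green(node1).
Round 2 — (7), (8), derive large(node1), approved(node1).
Round 3 — (1), (4), derive active(node1), cold(node1).
Round 4 — (6), derive swims(node1).
Closure: {active(node1), approved(node1), cold(node1), flagged(node1), green(node1), large(node1), locked(node1), mammal(node1), metal(node1), signed(node1), small(node1), swims(node1), wooden(node1)} — 13 facts.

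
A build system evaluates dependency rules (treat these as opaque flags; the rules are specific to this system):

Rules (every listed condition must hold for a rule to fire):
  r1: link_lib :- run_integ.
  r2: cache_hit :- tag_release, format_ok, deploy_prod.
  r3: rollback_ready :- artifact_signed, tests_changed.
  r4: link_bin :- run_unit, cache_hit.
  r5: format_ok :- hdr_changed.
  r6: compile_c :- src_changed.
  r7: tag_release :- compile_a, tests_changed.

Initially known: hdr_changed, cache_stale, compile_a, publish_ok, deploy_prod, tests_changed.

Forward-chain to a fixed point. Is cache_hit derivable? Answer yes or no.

yes

Round 1 — r5, r7, derive format_ok, tag_release.
Round 2 — r2, derive cache_hit.
cache_hit appears in round 2, so it is derivable.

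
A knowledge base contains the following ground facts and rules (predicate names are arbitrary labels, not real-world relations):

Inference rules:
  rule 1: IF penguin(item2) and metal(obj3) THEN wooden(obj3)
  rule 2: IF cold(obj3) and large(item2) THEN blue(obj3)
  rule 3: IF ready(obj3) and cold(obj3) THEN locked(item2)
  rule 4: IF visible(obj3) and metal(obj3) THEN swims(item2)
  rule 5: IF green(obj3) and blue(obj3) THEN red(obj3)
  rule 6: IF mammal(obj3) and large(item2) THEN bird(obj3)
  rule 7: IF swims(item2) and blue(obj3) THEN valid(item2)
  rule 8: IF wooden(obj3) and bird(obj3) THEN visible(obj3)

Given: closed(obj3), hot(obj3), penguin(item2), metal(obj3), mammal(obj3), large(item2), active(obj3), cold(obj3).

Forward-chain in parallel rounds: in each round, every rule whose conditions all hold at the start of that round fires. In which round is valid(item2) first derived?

Round 1 fires rule 1, rule 2, rule 6, giving wooden(obj3), blue(obj3), bird(obj3).
Round 2 fires rule 8, giving visible(obj3).
Round 3 fires rule 4, giving swims(item2).
Round 4 fires rule 7, giving valid(item2).
valid(item2) first appears in round 4.

4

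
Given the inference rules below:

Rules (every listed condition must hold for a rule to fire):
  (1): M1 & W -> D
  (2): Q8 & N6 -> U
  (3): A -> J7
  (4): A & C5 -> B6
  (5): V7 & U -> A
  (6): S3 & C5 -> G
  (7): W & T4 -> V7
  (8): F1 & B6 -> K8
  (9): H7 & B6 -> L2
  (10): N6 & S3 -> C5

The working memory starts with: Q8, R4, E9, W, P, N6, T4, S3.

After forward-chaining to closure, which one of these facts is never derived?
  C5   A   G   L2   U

L2

Round 1: (2) [Q8 & N6 -> U]; (7) [W & T4 -> V7]; (10) [N6 & S3 -> C5]. Adds U, V7, C5.
Round 2: (5) [V7 & U -> A]; (6) [S3 & C5 -> G]. Adds A, G.
Round 3: (3) [A -> J7]; (4) [A & C5 -> B6]. Adds J7, B6.
Derived: A (round 2), U (round 1), C5 (round 1), G (round 2). L2 never appears in any round.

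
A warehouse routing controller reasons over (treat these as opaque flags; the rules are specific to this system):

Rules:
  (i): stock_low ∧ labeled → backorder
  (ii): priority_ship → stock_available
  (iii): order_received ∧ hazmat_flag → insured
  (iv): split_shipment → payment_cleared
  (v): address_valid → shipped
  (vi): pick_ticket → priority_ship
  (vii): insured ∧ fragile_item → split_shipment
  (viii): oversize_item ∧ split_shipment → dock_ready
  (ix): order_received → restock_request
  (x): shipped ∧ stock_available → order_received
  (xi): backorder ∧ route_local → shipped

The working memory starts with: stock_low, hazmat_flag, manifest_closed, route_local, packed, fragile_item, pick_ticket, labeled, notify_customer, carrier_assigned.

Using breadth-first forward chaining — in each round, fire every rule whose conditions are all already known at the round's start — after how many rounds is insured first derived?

4

[1] (i) [stock_low ∧ labeled → backorder]; (vi) [pick_ticket → priority_ship]. ⇒ new: backorder, priority_ship.
[2] (ii) [priority_ship → stock_available]; (xi) [backorder ∧ route_local → shipped]. ⇒ new: stock_available, shipped.
[3] (x) [shipped ∧ stock_available → order_received]. ⇒ new: order_received.
[4] (iii) [order_received ∧ hazmat_flag → insured]; (ix) [order_received → restock_request]. ⇒ new: insured, restock_request.
insured first appears in round 4.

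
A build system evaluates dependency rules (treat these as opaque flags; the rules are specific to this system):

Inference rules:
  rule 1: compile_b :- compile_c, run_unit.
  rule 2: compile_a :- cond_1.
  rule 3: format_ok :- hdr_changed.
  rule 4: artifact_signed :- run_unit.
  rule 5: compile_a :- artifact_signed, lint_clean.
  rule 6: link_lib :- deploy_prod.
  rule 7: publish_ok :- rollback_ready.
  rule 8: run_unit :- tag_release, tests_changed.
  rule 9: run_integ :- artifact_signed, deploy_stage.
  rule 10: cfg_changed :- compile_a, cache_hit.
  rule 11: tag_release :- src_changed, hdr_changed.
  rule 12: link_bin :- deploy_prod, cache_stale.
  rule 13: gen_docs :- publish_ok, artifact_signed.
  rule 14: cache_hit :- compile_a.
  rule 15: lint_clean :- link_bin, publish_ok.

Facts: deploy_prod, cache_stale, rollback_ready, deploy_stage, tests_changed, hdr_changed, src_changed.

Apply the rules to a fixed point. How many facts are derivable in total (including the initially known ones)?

20

[1] rule 3 [format_ok :- hdr_changed.]; rule 6 [link_lib :- deploy_prod.]; rule 7 [publish_ok :- rollback_ready.]; rule 11 [tag_release :- src_changed, hdr_changed.]; rule 12 [link_bin :- deploy_prod, cache_stale.]. ⇒ new: format_ok, link_lib, publish_ok, tag_release, link_bin.
[2] rule 8 [run_unit :- tag_release, tests_changed.]; rule 15 [lint_clean :- link_bin, publish_ok.]. ⇒ new: run_unit, lint_clean.
[3] rule 4 [artifact_signed :- run_unit.]. ⇒ new: artifact_signed.
[4] rule 5 [compile_a :- artifact_signed, lint_clean.]; rule 9 [run_integ :- artifact_signed, deploy_stage.]; rule 13 [gen_docs :- publish_ok, artifact_signed.]. ⇒ new: compile_a, run_integ, gen_docs.
[5] rule 14 [cache_hit :- compile_a.]. ⇒ new: cache_hit.
[6] rule 10 [cfg_changed :- compile_a, cache_hit.]. ⇒ new: cfg_changed.
Closure: {artifact_signed, cache_hit, cache_stale, cfg_changed, compile_a, deploy_prod, deploy_stage, format_ok, gen_docs, hdr_changed, link_bin, link_lib, lint_clean, publish_ok, rollback_ready, run_integ, run_unit, src_changed, tag_release, tests_changed} — 20 facts.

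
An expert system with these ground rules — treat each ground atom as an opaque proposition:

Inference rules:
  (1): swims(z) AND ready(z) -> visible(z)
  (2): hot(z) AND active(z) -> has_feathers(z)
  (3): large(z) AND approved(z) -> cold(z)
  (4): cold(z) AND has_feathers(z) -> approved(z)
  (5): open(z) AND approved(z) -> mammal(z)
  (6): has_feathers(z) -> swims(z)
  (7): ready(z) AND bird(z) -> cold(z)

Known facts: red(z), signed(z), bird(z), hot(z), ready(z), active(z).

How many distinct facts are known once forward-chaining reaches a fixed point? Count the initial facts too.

[1] (2) [hot(z) AND active(z) -> has_feathers(z)]; (7) [ready(z) AND bird(z) -> cold(z)]. ⇒ new: has_feathers(z), cold(z).
[2] (4) [cold(z) AND has_feathers(z) -> approved(z)]; (6) [has_feathers(z) -> swims(z)]. ⇒ new: approved(z), swims(z).
[3] (1) [swims(z) AND ready(z) -> visible(z)]. ⇒ new: visible(z).
Closure: {active(z), approved(z), bird(z), cold(z), has_feathers(z), hot(z), ready(z), red(z), signed(z), swims(z), visible(z)} — 11 facts.

11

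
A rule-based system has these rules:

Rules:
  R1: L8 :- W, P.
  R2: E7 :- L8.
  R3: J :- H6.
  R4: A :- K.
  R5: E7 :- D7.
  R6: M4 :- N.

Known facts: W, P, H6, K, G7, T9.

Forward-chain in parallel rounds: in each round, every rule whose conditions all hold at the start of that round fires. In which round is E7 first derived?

2

Round 1 fires R1, R3, R4, giving L8, J, A.
Round 2 fires R2, giving E7.
E7 first appears in round 2.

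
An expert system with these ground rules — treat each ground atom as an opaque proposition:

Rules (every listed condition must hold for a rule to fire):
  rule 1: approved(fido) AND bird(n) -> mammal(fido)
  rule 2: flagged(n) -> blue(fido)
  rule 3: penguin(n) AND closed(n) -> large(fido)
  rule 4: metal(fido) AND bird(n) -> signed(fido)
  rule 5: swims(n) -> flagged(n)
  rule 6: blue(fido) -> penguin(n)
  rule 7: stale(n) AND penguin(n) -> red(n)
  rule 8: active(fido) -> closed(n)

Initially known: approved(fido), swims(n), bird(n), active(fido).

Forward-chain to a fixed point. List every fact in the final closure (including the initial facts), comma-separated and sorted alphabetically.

active(fido), approved(fido), bird(n), blue(fido), closed(n), flagged(n), large(fido), mammal(fido), penguin(n), swims(n)

Round 1 — rule 1, rule 5, rule 8, derive mammal(fido), flagged(n), closed(n).
Round 2 — rule 2, derive blue(fido).
Round 3 — rule 6, derive penguin(n).
Round 4 — rule 3, derive large(fido).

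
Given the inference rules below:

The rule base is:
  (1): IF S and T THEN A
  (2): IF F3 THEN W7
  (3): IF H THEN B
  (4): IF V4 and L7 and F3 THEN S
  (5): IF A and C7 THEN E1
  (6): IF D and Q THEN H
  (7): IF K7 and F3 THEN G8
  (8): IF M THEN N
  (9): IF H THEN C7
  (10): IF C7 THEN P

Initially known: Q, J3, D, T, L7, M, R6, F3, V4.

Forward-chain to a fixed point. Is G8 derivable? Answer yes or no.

no

Round 1: (2) [IF F3 THEN W7]; (4) [IF V4 and L7 and F3 THEN S]; (6) [IF D and Q THEN H]; (8) [IF M THEN N]. Adds W7, S, H, N.
Round 2: (1) [IF S and T THEN A]; (3) [IF H THEN B]; (9) [IF H THEN C7]. Adds A, B, C7.
Round 3: (5) [IF A and C7 THEN E1]; (10) [IF C7 THEN P]. Adds E1, P.
Fixed point reached. G8 is concluded only by (7); (7) needs K7 (never derived).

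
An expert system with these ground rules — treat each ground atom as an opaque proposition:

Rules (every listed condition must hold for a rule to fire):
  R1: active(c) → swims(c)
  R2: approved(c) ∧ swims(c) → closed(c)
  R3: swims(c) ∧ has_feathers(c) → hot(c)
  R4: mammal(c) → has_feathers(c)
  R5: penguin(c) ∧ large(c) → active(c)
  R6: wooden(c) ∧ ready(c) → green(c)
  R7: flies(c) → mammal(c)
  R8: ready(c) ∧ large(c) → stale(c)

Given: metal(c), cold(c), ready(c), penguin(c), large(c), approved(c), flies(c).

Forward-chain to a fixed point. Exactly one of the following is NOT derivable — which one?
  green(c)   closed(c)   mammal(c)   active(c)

Round 1 fires R5, R7, R8, giving active(c), mammal(c), stale(c).
Round 2 fires R1, R4, giving swims(c), has_feathers(c).
Round 3 fires R2, R3, giving closed(c), hot(c).
Derived: active(c) (round 1), closed(c) (round 3), mammal(c) (round 1). green(c) never appears in any round.

green(c)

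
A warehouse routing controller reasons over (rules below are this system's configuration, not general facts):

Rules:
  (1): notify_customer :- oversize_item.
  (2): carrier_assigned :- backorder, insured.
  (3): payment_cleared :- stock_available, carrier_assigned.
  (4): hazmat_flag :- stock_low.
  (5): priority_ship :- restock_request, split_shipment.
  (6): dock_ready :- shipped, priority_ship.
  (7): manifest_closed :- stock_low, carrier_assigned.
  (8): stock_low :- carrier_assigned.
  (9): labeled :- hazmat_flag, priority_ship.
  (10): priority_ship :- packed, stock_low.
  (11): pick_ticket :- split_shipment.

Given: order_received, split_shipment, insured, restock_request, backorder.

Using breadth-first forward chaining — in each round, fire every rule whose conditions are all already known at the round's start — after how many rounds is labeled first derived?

Round 1 — (2), (5), (11), derive carrier_assigned, priority_ship, pick_ticket.
Round 2 — (8), derive stock_low.
Round 3 — (4), (7), derive hazmat_flag, manifest_closed.
Round 4 — (9), derive labeled.
labeled first appears in round 4.

4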